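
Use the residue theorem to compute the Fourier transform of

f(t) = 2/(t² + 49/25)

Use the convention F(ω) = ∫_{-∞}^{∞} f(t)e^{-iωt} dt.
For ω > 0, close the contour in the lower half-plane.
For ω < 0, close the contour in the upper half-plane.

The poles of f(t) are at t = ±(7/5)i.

Let g(z) = f(z)e^{-iωz}; for large |z| the factor e^{-iωz} decays in the lower half-plane when ω > 0 and in the upper half-plane when ω < 0.

Case ω > 0 (lower half-plane, clockwise contour ⇒ F(ω) = -2πi·ΣRes):
  Res_{z = - \frac{7 i}{5}} g(z) = \frac{5 i e^{- \frac{7 \omega}{5}}}{7}
  F(ω) = -2πi·ΣRes = \frac{10 \pi e^{- \frac{7 \omega}{5}}}{7}

Case ω < 0 (upper half-plane, counterclockwise contour ⇒ F(ω) = +2πi·ΣRes):
  Res_{z = \frac{7 i}{5}} g(z) = - \frac{5 i e^{\frac{7 \omega}{5}}}{7}
  F(ω) = 2πi·ΣRes = \frac{10 \pi e^{\frac{7 \omega}{5}}}{7}

Both cases combine into a single formula in |ω|:

F(ω) = \frac{10 \pi e^{- \frac{7 \left|{\omega}\right|}{5}}}{7}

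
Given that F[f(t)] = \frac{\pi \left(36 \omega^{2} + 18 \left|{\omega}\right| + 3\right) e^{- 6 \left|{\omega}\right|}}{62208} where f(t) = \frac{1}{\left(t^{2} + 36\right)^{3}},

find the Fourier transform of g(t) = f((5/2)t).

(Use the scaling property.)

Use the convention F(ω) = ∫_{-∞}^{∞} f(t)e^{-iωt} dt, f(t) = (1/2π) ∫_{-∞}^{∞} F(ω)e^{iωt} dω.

F[g](ω) = \frac{\pi \left(48 \omega^{2} + 60 \left|{\omega}\right| + 25\right) e^{- \frac{12 \left|{\omega}\right|}{5}}}{1296000}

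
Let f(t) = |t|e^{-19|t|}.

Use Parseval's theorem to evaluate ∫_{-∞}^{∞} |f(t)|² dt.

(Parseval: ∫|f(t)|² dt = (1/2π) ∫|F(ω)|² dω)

∫|f(t)|² dt = \frac{1}{13718}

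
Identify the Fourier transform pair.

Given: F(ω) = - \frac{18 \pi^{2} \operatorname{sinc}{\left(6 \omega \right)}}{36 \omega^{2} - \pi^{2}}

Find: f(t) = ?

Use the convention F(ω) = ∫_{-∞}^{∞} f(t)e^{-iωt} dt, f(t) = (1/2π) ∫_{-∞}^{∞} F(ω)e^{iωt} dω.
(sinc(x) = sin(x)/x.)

f(t) = 3 \left(\begin{cases} \frac{\cos{\left(\frac{\pi t}{6} \right)}}{2} + \frac{1}{2} & \text{for}\: \left|{t}\right| < 6 \\0 & \text{otherwise} \end{cases}\right)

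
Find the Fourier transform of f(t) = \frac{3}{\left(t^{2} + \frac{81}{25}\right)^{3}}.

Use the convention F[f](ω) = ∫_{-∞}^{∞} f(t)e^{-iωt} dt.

F(ω) = \frac{125 \pi \left(27 \omega^{2} + 45 \left|{\omega}\right| + 25\right) e^{- \frac{9 \left|{\omega}\right|}{5}}}{52488}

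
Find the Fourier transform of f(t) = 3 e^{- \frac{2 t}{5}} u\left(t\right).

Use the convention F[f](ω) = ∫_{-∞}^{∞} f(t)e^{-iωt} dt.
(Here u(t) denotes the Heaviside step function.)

F(ω) = \frac{15}{5 i \omega + 2}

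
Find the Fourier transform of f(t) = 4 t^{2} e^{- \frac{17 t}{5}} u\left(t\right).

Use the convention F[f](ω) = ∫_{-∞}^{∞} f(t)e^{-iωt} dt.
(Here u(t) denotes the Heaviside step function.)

F(ω) = \frac{1000}{\left(5 i \omega + 17\right)^{3}}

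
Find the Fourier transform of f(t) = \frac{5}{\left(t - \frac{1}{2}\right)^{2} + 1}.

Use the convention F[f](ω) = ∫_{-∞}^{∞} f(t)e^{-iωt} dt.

F(ω) = 5 \pi e^{- \frac{i \omega}{2} - \left|{\omega}\right|}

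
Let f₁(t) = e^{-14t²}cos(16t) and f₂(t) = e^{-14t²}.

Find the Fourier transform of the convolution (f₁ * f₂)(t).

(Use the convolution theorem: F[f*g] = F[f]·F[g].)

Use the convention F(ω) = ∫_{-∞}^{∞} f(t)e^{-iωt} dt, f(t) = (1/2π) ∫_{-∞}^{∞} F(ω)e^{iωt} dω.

F[f₁*f₂](ω) = \frac{\pi \left(e^{\frac{8 \omega}{7}} + 1\right) e^{- \frac{\omega^{2}}{28} - \frac{4 \omega}{7} - \frac{32}{7}}}{28}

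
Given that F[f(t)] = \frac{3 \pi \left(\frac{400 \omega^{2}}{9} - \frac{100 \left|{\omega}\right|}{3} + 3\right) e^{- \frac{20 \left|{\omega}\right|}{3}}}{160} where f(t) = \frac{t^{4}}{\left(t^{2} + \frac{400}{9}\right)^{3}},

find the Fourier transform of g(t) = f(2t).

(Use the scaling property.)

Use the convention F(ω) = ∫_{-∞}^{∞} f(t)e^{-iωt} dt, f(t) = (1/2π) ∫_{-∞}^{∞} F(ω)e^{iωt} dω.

F[g](ω) = \frac{\pi \left(100 \omega^{2} - 150 \left|{\omega}\right| + 27\right) e^{- \frac{10 \left|{\omega}\right|}{3}}}{960}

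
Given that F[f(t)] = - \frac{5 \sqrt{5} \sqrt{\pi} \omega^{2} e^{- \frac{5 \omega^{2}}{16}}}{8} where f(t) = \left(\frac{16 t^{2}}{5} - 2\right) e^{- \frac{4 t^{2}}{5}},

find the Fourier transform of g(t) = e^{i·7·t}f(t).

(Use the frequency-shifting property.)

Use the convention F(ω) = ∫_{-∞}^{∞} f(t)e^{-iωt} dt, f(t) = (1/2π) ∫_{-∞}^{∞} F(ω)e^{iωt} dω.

F[g](ω) = - \frac{5 \sqrt{5} \sqrt{\pi} \left(\omega - 7\right)^{2} e^{- \frac{5 \left(\omega - 7\right)^{2}}{16}}}{8}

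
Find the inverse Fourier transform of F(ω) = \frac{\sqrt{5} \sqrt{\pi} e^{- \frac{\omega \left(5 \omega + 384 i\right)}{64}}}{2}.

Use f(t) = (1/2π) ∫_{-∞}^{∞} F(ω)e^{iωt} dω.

f(t) = 2 e^{- \frac{16 \left(t - 6\right)^{2}}{5}}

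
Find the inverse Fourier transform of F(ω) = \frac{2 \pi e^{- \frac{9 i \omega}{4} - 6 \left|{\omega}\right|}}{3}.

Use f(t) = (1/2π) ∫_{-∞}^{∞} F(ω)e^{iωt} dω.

f(t) = \frac{4}{\left(t - \frac{9}{4}\right)^{2} + 36}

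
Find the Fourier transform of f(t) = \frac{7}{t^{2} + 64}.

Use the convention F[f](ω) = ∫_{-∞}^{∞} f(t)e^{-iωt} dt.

F(ω) = \frac{7 \pi e^{- 8 \left|{\omega}\right|}}{8}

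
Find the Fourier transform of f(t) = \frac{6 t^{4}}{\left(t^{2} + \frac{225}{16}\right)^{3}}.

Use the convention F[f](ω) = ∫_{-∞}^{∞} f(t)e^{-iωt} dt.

F(ω) = \frac{3 \pi \left(75 \omega^{2} - 100 \left|{\omega}\right| + 16\right) e^{- \frac{15 \left|{\omega}\right|}{4}}}{80}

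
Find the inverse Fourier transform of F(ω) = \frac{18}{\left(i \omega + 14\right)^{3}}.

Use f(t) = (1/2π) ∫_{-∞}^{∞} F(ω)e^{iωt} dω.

f(t) = 9 t^{2} e^{- 14 t} u\left(t\right)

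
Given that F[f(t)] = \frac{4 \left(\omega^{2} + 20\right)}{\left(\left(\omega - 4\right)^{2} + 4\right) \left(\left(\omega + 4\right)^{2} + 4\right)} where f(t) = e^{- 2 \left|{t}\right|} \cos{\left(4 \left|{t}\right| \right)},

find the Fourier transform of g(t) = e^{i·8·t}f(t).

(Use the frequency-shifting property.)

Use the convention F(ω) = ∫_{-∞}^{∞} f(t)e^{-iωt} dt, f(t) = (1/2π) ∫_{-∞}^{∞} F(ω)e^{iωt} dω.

F[g](ω) = \frac{4 \left(\left(\omega - 8\right)^{2} + 20\right)}{\left(\left(\omega - 12\right)^{2} + 4\right) \left(\left(\omega - 4\right)^{2} + 4\right)}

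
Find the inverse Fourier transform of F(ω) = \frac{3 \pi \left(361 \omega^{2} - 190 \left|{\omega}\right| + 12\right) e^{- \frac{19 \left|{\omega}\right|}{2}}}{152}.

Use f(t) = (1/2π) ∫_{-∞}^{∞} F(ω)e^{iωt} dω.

f(t) = \frac{6 t^{4}}{\left(t^{2} + \frac{361}{4}\right)^{3}}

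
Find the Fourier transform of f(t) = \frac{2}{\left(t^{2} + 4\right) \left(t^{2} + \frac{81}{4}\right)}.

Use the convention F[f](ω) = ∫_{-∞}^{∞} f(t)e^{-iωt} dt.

F(ω) = \frac{4 \pi e^{- 2 \left|{\omega}\right|}}{65} - \frac{16 \pi e^{- \frac{9 \left|{\omega}\right|}{2}}}{585}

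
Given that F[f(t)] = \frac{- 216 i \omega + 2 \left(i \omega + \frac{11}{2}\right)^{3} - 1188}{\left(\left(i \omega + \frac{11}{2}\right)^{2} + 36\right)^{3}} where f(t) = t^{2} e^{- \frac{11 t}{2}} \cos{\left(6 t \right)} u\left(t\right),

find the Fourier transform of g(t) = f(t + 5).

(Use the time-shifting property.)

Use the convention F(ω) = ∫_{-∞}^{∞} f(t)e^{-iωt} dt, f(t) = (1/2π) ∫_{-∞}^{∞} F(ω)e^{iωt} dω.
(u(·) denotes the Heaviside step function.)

F[g](ω) = \frac{16 \left(- 864 i \omega + \left(2 i \omega + 11\right)^{3} - 4752\right) e^{5 i \omega}}{\left(\left(2 i \omega + 11\right)^{2} + 144\right)^{3}}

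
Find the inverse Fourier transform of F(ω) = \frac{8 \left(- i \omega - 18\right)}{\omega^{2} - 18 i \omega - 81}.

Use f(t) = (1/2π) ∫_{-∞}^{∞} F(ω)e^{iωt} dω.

f(t) = 8 \left(9 t + 1\right) e^{- 9 t} u\left(t\right)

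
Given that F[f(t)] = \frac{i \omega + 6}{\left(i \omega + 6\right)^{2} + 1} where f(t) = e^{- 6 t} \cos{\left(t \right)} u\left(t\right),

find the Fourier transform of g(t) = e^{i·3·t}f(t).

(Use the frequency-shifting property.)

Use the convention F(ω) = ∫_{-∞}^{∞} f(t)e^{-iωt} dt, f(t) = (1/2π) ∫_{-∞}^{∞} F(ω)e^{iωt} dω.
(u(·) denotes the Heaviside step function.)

F[g](ω) = \frac{i \left(\omega - 3\right) + 6}{\left(i \left(\omega - 3\right) + 6\right)^{2} + 1}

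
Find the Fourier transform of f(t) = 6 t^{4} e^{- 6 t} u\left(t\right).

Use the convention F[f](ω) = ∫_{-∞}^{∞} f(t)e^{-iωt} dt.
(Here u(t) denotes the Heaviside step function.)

F(ω) = \frac{144}{\left(i \omega + 6\right)^{5}}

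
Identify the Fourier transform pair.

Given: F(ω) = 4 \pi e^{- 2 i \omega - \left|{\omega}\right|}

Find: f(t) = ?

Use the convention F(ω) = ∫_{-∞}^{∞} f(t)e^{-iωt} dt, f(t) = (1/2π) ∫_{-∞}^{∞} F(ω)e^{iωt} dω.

f(t) = \frac{4}{\left(t - 2\right)^{2} + 1}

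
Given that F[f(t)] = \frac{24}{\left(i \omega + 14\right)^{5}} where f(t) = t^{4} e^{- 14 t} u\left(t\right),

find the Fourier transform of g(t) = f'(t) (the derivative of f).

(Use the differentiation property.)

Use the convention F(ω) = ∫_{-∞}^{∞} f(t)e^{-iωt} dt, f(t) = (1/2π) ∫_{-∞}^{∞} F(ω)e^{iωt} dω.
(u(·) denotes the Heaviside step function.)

F[g](ω) = \frac{24 i \omega}{\left(i \omega + 14\right)^{5}}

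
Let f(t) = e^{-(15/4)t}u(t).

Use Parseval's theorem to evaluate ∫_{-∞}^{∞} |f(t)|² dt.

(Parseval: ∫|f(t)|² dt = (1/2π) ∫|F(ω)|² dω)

∫|f(t)|² dt = \frac{2}{15}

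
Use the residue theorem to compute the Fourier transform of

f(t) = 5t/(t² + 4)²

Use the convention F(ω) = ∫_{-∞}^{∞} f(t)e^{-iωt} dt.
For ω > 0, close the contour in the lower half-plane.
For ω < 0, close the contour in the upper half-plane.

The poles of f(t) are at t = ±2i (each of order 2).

Let g(z) = f(z)e^{-iωz}; for large |z| the factor e^{-iωz} decays in the lower half-plane when ω > 0 and in the upper half-plane when ω < 0.

Case ω > 0 (lower half-plane, clockwise contour ⇒ F(ω) = -2πi·ΣRes):
  Res_{z = - 2 i} g(z) = \frac{5 \omega e^{- 2 \omega}}{8} (pole of order 2)
  F(ω) = -2πi·ΣRes = - \frac{5 i \pi \omega e^{- 2 \omega}}{4}

Case ω < 0 (upper half-plane, counterclockwise contour ⇒ F(ω) = +2πi·ΣRes):
  Res_{z = 2 i} g(z) = - \frac{5 \omega e^{2 \omega}}{8} (pole of order 2)
  F(ω) = 2πi·ΣRes = - \frac{5 i \pi \omega e^{2 \omega}}{4}

Both cases combine into a single formula in |ω|:

F(ω) = - \frac{5 i \pi \omega e^{- 2 \left|{\omega}\right|}}{4}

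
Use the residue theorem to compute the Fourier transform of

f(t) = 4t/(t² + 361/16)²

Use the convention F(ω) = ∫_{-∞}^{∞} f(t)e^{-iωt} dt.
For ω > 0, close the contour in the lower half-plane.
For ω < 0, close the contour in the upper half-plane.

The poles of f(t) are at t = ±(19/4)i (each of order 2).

Let g(z) = f(z)e^{-iωz}; for large |z| the factor e^{-iωz} decays in the lower half-plane when ω > 0 and in the upper half-plane when ω < 0.

Case ω > 0 (lower half-plane, clockwise contour ⇒ F(ω) = -2πi·ΣRes):
  Res_{z = - \frac{19 i}{4}} g(z) = \frac{4 \omega e^{- \frac{19 \omega}{4}}}{19} (pole of order 2)
  F(ω) = -2πi·ΣRes = - \frac{8 i \pi \omega e^{- \frac{19 \omega}{4}}}{19}

Case ω < 0 (upper half-plane, counterclockwise contour ⇒ F(ω) = +2πi·ΣRes):
  Res_{z = \frac{19 i}{4}} g(z) = - \frac{4 \omega e^{\frac{19 \omega}{4}}}{19} (pole of order 2)
  F(ω) = 2πi·ΣRes = - \frac{8 i \pi \omega e^{\frac{19 \omega}{4}}}{19}

Both cases combine into a single formula in |ω|:

F(ω) = - \frac{8 i \pi \omega e^{- \frac{19 \left|{\omega}\right|}{4}}}{19}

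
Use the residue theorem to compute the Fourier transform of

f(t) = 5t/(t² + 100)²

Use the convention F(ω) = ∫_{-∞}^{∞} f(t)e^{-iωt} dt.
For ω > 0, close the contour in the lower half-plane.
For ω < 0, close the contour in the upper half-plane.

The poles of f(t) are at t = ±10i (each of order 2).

Let g(z) = f(z)e^{-iωz}; for large |z| the factor e^{-iωz} decays in the lower half-plane when ω > 0 and in the upper half-plane when ω < 0.

Case ω > 0 (lower half-plane, clockwise contour ⇒ F(ω) = -2πi·ΣRes):
  Res_{z = - 10 i} g(z) = \frac{\omega e^{- 10 \omega}}{8} (pole of order 2)
  F(ω) = -2πi·ΣRes = - \frac{i \pi \omega e^{- 10 \omega}}{4}

Case ω < 0 (upper half-plane, counterclockwise contour ⇒ F(ω) = +2πi·ΣRes):
  Res_{z = 10 i} g(z) = - \frac{\omega e^{10 \omega}}{8} (pole of order 2)
  F(ω) = 2πi·ΣRes = - \frac{i \pi \omega e^{10 \omega}}{4}

Both cases combine into a single formula in |ω|:

F(ω) = - \frac{i \pi \omega e^{- 10 \left|{\omega}\right|}}{4}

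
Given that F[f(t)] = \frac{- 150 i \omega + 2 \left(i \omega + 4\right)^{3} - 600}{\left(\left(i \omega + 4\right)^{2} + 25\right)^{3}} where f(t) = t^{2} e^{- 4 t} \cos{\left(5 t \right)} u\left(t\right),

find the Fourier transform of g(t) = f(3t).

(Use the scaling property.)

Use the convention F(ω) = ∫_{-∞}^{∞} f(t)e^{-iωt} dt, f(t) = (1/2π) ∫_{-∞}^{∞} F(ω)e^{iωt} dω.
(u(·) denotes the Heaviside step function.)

F[g](ω) = \frac{18 \left(- 675 i \omega + \left(i \omega + 12\right)^{3} - 8100\right)}{\left(\left(i \omega + 12\right)^{2} + 225\right)^{3}}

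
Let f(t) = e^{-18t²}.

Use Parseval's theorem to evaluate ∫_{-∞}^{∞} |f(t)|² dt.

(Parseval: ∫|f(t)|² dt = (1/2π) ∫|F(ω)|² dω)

∫|f(t)|² dt = \frac{\sqrt{\pi}}{6}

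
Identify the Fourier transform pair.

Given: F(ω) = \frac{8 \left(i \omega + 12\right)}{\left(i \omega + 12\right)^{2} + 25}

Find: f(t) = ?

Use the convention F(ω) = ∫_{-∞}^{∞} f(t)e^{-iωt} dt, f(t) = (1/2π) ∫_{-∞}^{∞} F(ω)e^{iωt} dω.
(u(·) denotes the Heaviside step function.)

f(t) = 8 e^{- 12 t} \cos{\left(5 t \right)} u\left(t\right)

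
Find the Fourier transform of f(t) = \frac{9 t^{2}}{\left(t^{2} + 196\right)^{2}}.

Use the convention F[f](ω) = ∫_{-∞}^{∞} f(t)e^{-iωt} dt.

F(ω) = \frac{9 \pi \left(1 - 14 \left|{\omega}\right|\right) e^{- 14 \left|{\omega}\right|}}{28}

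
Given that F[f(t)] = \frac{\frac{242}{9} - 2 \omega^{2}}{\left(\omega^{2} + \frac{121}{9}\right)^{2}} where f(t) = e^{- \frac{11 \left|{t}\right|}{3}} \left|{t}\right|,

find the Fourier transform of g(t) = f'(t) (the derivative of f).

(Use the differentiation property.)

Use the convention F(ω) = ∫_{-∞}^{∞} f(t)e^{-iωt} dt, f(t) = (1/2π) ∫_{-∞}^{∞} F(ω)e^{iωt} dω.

F[g](ω) = - \frac{18 i \omega \left(9 \omega^{2} - 121\right)}{\left(9 \omega^{2} + 121\right)^{2}}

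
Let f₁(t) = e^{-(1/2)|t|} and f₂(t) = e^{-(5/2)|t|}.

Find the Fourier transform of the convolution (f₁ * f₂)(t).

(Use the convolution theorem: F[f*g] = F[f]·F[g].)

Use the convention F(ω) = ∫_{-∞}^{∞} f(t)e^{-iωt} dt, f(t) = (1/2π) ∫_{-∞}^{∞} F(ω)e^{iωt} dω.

F[f₁*f₂](ω) = \frac{80}{16 \omega^{4} + 104 \omega^{2} + 25}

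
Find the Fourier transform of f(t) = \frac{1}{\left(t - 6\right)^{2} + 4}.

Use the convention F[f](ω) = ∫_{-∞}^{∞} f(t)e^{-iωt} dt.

F(ω) = \frac{\pi e^{- 6 i \omega - 2 \left|{\omega}\right|}}{2}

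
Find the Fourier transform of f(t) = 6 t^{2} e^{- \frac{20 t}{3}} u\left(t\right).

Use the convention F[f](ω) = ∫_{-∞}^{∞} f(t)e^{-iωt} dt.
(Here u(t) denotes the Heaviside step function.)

F(ω) = \frac{324}{\left(3 i \omega + 20\right)^{3}}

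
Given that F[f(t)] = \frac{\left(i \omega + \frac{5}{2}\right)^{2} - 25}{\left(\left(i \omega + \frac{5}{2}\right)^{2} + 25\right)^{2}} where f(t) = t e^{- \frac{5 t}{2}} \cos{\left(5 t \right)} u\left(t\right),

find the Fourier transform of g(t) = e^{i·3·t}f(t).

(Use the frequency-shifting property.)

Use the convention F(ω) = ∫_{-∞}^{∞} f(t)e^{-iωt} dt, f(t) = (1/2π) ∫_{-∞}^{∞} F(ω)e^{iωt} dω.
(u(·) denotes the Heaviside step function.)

F[g](ω) = \frac{4 \left(\left(2 i \left(\omega - 3\right) + 5\right)^{2} - 100\right)}{\left(\left(2 i \left(\omega - 3\right) + 5\right)^{2} + 100\right)^{2}}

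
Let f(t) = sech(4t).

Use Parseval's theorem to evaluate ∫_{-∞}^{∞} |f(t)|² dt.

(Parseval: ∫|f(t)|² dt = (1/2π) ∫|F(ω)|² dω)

∫|f(t)|² dt = \frac{1}{2}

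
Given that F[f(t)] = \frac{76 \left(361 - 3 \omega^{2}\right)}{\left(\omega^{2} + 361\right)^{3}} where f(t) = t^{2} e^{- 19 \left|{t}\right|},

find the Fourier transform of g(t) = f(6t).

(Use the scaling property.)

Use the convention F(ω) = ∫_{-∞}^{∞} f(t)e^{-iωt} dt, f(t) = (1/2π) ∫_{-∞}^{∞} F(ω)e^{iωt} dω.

F[g](ω) = \frac{49248 \left(4332 - \omega^{2}\right)}{\left(\omega^{2} + 12996\right)^{3}}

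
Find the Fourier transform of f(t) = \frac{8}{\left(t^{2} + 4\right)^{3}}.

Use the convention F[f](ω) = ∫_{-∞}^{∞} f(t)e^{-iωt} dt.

F(ω) = \frac{\pi \left(4 \omega^{2} + 6 \left|{\omega}\right| + 3\right) e^{- 2 \left|{\omega}\right|}}{32}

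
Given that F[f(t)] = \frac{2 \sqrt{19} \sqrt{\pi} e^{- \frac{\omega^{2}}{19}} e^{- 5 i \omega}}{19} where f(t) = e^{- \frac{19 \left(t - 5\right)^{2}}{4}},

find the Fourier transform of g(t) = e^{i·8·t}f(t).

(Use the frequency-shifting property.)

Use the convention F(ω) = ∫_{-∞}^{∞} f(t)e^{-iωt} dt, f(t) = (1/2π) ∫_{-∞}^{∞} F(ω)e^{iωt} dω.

F[g](ω) = \frac{2 \sqrt{19} \sqrt{\pi} e^{- \frac{\left(\omega - 8\right) \left(\omega - 8 + 95 i\right)}{19}}}{19}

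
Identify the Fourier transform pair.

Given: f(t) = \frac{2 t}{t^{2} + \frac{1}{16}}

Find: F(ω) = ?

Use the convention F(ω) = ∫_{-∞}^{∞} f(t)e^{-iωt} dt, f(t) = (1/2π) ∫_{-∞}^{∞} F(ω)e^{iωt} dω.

F(ω) = - 2 i \pi e^{- \frac{\left|{\omega}\right|}{4}} \operatorname{sign}{\left(\omega \right)}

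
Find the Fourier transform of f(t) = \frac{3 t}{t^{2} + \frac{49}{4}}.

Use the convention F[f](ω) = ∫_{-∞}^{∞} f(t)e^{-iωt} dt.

F(ω) = - 3 i \pi e^{- \frac{7 \left|{\omega}\right|}{2}} \operatorname{sign}{\left(\omega \right)}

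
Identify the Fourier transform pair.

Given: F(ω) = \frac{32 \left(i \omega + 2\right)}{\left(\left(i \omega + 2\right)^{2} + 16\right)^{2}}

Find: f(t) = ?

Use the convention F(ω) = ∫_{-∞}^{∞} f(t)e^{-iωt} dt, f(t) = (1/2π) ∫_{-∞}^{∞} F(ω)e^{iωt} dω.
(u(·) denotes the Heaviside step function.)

f(t) = 4 t e^{- 2 t} \sin{\left(4 t \right)} u\left(t\right)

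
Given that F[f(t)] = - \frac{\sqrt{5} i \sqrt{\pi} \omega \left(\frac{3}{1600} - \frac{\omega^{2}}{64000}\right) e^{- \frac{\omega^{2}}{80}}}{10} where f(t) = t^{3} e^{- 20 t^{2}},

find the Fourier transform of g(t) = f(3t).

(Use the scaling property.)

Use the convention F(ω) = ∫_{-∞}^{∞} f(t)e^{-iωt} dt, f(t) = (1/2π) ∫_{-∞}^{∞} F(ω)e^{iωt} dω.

F[g](ω) = \frac{\sqrt{5} i \sqrt{\pi} \omega \left(\omega^{2} - 1080\right) e^{- \frac{\omega^{2}}{720}}}{51840000}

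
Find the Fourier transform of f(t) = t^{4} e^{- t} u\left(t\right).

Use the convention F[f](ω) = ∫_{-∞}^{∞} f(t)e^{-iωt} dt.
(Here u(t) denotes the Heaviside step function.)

F(ω) = \frac{24}{\left(i \omega + 1\right)^{5}}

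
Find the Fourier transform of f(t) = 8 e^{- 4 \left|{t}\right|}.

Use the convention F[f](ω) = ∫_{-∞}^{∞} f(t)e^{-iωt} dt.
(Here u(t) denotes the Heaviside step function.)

F(ω) = \frac{64}{\omega^{2} + 16}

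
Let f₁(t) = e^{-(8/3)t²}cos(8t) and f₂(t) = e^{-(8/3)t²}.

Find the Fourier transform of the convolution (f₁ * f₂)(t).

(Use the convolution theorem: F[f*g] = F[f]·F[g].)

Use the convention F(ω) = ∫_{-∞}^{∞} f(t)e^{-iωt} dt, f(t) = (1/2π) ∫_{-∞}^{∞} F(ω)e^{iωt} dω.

F[f₁*f₂](ω) = \frac{3 \pi \left(e^{3 \omega} + 1\right) e^{- \frac{3 \omega^{2}}{16} - \frac{3 \omega}{2} - 6}}{16}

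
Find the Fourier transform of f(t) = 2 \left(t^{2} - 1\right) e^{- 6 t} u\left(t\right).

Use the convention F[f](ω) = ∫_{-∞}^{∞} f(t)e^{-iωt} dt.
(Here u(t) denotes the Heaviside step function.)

F(ω) = \frac{2 \left(2 i \omega - \left(i \omega + 6\right)^{3} + 12\right)}{\left(i \omega + 6\right)^{4}}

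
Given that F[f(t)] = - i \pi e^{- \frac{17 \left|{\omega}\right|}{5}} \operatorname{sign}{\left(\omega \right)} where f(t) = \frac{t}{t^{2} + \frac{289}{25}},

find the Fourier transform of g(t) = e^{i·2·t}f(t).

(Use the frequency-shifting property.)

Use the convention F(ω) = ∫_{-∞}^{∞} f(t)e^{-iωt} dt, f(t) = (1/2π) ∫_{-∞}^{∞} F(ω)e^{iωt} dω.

F[g](ω) = - i \pi e^{- \frac{17 \left|{\omega - 2}\right|}{5}} \operatorname{sign}{\left(\omega - 2 \right)}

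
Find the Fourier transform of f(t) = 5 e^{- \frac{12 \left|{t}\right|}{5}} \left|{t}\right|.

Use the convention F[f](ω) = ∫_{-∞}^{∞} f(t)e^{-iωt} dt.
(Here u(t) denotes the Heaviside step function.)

F(ω) = \frac{250 \left(144 - 25 \omega^{2}\right)}{\left(25 \omega^{2} + 144\right)^{2}}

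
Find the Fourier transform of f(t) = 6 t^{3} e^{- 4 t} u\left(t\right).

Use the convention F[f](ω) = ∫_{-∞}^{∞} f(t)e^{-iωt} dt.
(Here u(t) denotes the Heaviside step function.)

F(ω) = \frac{36}{\left(i \omega + 4\right)^{4}}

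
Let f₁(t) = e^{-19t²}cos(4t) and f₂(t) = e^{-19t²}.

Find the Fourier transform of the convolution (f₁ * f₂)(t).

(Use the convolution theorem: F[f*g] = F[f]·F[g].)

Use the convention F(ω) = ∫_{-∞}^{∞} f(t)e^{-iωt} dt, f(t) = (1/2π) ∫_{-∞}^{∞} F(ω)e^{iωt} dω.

F[f₁*f₂](ω) = \frac{\pi \left(e^{\frac{4 \omega}{19}} + 1\right) e^{- \frac{\omega^{2}}{38} - \frac{2 \omega}{19} - \frac{4}{19}}}{38}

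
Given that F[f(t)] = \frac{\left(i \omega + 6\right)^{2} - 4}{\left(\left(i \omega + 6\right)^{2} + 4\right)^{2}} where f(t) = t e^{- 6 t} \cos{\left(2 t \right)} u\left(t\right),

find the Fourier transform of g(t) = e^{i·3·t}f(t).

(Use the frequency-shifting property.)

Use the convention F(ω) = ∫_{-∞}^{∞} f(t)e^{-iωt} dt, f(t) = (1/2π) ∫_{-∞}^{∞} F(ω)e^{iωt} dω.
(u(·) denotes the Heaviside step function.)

F[g](ω) = \frac{\left(i \left(\omega - 3\right) + 6\right)^{2} - 4}{\left(\left(i \left(\omega - 3\right) + 6\right)^{2} + 4\right)^{2}}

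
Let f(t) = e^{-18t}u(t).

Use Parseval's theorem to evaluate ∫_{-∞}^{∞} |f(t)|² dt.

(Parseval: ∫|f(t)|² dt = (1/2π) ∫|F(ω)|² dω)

∫|f(t)|² dt = \frac{1}{36}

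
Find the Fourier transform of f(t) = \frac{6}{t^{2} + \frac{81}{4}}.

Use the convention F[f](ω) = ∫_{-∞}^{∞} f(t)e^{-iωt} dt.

F(ω) = \frac{4 \pi e^{- \frac{9 \left|{\omega}\right|}{2}}}{3}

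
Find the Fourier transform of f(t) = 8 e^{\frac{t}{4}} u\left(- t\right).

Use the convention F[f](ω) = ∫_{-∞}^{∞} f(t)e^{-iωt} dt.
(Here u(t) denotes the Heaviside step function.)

F(ω) = \frac{32 i}{4 \omega + i}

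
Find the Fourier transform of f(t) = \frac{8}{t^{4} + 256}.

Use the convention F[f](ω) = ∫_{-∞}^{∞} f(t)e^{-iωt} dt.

F(ω) = \frac{\pi e^{- 2 \sqrt{2} \left|{\omega}\right|} \sin{\left(2 \sqrt{2} \left|{\omega}\right| + \frac{\pi}{4} \right)}}{8}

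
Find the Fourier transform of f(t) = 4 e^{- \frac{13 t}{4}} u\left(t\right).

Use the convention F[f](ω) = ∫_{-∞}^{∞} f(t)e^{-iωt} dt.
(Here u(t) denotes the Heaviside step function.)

F(ω) = \frac{16}{4 i \omega + 13}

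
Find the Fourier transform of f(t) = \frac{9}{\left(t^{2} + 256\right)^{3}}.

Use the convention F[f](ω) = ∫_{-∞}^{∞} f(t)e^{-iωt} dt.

F(ω) = \frac{9 \pi \left(256 \omega^{2} + 48 \left|{\omega}\right| + 3\right) e^{- 16 \left|{\omega}\right|}}{8388608}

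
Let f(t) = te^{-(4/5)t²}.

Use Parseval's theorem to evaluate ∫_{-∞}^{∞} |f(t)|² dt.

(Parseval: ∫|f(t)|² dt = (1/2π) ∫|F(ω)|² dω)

∫|f(t)|² dt = \frac{5 \sqrt{10} \sqrt{\pi}}{64}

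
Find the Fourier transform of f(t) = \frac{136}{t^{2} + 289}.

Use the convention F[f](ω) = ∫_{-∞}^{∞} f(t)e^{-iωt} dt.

F(ω) = 8 \pi e^{- 17 \left|{\omega}\right|}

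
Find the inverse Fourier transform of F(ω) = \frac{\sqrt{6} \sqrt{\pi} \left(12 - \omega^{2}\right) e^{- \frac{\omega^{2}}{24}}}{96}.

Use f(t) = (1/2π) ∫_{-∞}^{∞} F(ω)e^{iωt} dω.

f(t) = 9 t^{2} e^{- 6 t^{2}}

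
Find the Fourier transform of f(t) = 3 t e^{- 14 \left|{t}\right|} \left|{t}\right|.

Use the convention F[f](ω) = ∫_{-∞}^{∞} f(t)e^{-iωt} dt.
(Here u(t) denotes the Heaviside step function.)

F(ω) = \frac{12 i \omega \left(\omega^{2} - 588\right)}{\left(\omega^{2} + 196\right)^{3}}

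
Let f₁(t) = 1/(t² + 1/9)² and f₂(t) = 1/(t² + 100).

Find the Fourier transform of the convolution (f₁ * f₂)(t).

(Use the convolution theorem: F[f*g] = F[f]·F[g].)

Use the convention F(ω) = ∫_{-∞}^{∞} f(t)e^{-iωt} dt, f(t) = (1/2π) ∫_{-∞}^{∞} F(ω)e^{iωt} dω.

F[f₁*f₂](ω) = \frac{9 \pi^{2} \left(\left|{\omega}\right| + 3\right) e^{- \frac{31 \left|{\omega}\right|}{3}}}{20}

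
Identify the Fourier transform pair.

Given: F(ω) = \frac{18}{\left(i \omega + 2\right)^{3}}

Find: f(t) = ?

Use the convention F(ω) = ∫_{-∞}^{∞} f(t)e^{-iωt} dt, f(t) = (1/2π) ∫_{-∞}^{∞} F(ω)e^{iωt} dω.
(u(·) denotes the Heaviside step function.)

f(t) = 9 t^{2} e^{- 2 t} u\left(t\right)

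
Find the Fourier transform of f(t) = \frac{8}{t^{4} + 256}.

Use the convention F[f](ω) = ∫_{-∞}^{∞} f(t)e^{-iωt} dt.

F(ω) = \frac{\pi e^{- 2 \sqrt{2} \left|{\omega}\right|} \sin{\left(2 \sqrt{2} \left|{\omega}\right| + \frac{\pi}{4} \right)}}{8}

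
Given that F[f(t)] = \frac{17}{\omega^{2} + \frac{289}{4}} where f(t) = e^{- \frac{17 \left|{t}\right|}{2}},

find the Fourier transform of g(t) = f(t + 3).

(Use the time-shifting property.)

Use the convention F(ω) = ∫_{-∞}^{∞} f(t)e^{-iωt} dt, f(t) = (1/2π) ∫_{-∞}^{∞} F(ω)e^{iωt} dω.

F[g](ω) = \frac{68 e^{3 i \omega}}{4 \omega^{2} + 289}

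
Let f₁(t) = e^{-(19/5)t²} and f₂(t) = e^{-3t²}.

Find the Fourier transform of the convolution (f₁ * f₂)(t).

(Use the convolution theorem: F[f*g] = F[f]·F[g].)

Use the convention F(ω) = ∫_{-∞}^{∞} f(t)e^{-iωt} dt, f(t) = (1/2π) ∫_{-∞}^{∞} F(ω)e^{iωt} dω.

F[f₁*f₂](ω) = \frac{\sqrt{285} \pi e^{- \frac{17 \omega^{2}}{114}}}{57}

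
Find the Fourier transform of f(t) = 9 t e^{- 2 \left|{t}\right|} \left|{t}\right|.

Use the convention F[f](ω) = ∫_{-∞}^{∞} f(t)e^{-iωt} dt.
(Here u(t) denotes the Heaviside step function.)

F(ω) = \frac{36 i \omega \left(\omega^{2} - 12\right)}{\left(\omega^{2} + 4\right)^{3}}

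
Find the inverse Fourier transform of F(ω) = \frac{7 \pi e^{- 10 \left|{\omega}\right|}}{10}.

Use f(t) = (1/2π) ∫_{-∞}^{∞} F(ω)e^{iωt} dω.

f(t) = \frac{7}{t^{2} + 100}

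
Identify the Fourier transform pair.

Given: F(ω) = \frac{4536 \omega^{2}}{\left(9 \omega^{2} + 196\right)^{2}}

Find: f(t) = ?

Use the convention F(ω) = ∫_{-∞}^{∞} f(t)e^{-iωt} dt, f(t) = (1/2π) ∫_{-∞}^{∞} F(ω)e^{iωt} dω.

f(t) = 3 \left(1 - \frac{14 \left|{t}\right|}{3}\right) e^{- \frac{14 \left|{t}\right|}{3}}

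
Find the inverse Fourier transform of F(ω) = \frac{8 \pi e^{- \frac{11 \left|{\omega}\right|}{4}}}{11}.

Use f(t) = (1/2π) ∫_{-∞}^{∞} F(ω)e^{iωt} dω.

f(t) = \frac{2}{t^{2} + \frac{121}{16}}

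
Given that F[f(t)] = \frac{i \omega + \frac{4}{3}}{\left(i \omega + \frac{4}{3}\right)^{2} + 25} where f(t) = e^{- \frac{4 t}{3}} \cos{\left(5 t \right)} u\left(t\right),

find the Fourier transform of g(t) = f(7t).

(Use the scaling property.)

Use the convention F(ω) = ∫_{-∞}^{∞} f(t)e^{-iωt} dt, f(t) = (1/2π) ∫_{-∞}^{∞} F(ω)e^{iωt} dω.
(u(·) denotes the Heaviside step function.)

F[g](ω) = \frac{3 \left(3 i \omega + 28\right)}{\left(3 i \omega + 28\right)^{2} + 11025}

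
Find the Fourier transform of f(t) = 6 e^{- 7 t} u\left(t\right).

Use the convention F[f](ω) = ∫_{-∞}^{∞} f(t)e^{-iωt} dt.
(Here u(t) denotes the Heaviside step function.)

F(ω) = \frac{6}{i \omega + 7}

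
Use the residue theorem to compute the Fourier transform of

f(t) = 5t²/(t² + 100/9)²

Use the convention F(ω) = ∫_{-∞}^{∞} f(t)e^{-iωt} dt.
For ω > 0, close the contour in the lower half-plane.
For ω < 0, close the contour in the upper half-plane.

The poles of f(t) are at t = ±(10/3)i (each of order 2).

Let g(z) = f(z)e^{-iωz}; for large |z| the factor e^{-iωz} decays in the lower half-plane when ω > 0 and in the upper half-plane when ω < 0.

Case ω > 0 (lower half-plane, clockwise contour ⇒ F(ω) = -2πi·ΣRes):
  Res_{z = - \frac{10 i}{3}} g(z) = \frac{i \left(3 - 10 \omega\right) e^{- \frac{10 \omega}{3}}}{8} (pole of order 2)
  F(ω) = -2πi·ΣRes = \frac{\pi \left(3 - 10 \omega\right) e^{- \frac{10 \omega}{3}}}{4}

Case ω < 0 (upper half-plane, counterclockwise contour ⇒ F(ω) = +2πi·ΣRes):
  Res_{z = \frac{10 i}{3}} g(z) = \frac{i \left(- 10 \omega - 3\right) e^{\frac{10 \omega}{3}}}{8} (pole of order 2)
  F(ω) = 2πi·ΣRes = \frac{\pi \left(10 \omega + 3\right) e^{\frac{10 \omega}{3}}}{4}

Both cases combine into a single formula in |ω|:

F(ω) = \frac{\pi \left(3 - 10 \left|{\omega}\right|\right) e^{- \frac{10 \left|{\omega}\right|}{3}}}{4}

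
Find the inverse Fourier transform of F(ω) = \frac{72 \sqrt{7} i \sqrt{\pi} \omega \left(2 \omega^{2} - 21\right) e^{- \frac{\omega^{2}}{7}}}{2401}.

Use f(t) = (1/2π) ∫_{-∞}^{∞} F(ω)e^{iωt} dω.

f(t) = 9 t^{3} e^{- \frac{7 t^{2}}{4}}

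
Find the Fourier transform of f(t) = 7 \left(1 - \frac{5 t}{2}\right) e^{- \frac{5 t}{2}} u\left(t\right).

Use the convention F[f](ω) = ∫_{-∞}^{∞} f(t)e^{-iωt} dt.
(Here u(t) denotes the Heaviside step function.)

F(ω) = \frac{28 i \omega}{- 4 \omega^{2} + 20 i \omega + 25}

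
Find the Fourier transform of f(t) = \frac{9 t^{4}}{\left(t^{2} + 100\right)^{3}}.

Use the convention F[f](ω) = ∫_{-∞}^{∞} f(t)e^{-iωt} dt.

F(ω) = \frac{9 \pi \left(100 \omega^{2} - 50 \left|{\omega}\right| + 3\right) e^{- 10 \left|{\omega}\right|}}{80}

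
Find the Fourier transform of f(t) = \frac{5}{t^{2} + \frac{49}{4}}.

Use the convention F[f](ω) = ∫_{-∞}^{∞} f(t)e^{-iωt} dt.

F(ω) = \frac{10 \pi e^{- \frac{7 \left|{\omega}\right|}{2}}}{7}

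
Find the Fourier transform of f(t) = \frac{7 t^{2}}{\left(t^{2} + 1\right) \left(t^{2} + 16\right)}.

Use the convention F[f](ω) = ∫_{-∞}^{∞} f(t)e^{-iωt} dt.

F(ω) = \frac{7 \pi \left(4 - e^{3 \left|{\omega}\right|}\right) e^{- 4 \left|{\omega}\right|}}{15}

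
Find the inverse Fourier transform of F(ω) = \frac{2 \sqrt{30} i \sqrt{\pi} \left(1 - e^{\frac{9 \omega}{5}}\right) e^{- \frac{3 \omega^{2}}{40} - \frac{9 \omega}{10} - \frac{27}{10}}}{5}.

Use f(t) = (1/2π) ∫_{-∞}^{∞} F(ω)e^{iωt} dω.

f(t) = 8 e^{- \frac{10 t^{2}}{3}} \sin{\left(6 t \right)}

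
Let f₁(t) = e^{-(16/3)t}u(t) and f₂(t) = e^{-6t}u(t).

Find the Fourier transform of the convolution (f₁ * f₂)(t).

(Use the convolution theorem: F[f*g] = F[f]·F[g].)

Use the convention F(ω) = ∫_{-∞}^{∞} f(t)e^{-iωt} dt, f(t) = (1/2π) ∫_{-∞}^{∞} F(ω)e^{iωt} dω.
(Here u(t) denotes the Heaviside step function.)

F[f₁*f₂](ω) = \frac{3}{\left(i \omega + 6\right) \left(3 i \omega + 16\right)}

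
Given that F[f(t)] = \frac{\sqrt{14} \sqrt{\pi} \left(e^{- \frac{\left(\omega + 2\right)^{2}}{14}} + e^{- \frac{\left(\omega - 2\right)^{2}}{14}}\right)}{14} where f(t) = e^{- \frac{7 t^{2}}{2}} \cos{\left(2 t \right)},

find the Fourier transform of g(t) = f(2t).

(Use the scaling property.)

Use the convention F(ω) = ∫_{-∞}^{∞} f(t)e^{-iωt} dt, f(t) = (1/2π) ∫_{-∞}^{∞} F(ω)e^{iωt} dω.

F[g](ω) = \frac{\sqrt{14} \sqrt{\pi} \left(e^{\frac{2 \omega}{7}} + 1\right) e^{- \frac{\omega^{2}}{56} - \frac{\omega}{7} - \frac{2}{7}}}{28}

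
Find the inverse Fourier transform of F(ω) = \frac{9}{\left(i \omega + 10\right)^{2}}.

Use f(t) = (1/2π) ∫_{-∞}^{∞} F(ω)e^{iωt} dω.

f(t) = 9 t e^{- 10 t} u\left(t\right)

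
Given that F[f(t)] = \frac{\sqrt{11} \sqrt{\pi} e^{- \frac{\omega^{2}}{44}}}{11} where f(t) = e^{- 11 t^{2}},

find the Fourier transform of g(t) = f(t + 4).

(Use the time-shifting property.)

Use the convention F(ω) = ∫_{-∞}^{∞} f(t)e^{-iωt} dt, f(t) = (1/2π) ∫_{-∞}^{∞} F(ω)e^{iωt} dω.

F[g](ω) = \frac{\sqrt{11} \sqrt{\pi} e^{\frac{\omega \left(- \omega + 176 i\right)}{44}}}{11}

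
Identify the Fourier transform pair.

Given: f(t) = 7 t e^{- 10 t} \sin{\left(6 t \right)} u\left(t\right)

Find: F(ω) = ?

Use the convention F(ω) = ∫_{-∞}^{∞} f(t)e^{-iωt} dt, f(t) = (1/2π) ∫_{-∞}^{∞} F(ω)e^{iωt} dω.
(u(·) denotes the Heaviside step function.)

F(ω) = \frac{84 \left(i \omega + 10\right)}{\left(\left(i \omega + 10\right)^{2} + 36\right)^{2}}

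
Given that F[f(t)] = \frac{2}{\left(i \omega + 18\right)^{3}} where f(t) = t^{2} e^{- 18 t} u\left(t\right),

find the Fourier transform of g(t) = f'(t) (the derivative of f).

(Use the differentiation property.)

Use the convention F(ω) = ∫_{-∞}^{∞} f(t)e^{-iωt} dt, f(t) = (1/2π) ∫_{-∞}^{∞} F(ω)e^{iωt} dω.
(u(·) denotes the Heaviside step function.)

F[g](ω) = \frac{2 i \omega}{\left(i \omega + 18\right)^{3}}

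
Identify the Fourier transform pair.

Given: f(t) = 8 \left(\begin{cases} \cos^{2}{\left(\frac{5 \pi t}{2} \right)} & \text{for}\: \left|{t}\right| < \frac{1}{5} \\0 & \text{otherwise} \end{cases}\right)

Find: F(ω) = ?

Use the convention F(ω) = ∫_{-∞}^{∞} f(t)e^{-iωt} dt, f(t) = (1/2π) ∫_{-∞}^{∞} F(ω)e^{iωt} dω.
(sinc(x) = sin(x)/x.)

F(ω) = - \frac{40 \pi^{2} \operatorname{sinc}{\left(\frac{\omega}{5} \right)}}{\omega^{2} - 25 \pi^{2}}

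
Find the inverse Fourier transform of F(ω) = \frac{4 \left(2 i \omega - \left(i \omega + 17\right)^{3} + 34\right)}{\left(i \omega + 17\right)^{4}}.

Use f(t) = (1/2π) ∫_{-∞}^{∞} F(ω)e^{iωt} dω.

f(t) = 4 \left(t^{2} - 1\right) e^{- 17 t} u\left(t\right)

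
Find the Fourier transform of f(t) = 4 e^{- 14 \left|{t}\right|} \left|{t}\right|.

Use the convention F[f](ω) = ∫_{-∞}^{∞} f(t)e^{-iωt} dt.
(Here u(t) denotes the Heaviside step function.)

F(ω) = \frac{8 \left(196 - \omega^{2}\right)}{\left(\omega^{2} + 196\right)^{2}}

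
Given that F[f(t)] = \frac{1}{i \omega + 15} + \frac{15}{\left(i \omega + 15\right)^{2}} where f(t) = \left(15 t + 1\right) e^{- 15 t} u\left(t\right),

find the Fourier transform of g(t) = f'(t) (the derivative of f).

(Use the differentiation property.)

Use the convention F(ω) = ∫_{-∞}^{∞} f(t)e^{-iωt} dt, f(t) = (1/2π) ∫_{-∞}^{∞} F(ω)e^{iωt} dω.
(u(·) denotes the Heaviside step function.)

F[g](ω) = \frac{\omega \left(\omega - 30 i\right)}{\omega^{2} - 30 i \omega - 225}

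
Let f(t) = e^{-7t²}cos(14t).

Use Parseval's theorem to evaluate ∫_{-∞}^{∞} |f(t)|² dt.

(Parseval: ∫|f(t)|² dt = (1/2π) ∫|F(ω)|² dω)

∫|f(t)|² dt = \frac{\sqrt{14} \sqrt{\pi} \left(1 + e^{14}\right)}{28 e^{14}}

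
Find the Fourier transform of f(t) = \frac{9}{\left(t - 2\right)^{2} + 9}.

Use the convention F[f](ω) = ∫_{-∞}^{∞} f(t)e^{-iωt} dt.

F(ω) = 3 \pi e^{- 2 i \omega - 3 \left|{\omega}\right|}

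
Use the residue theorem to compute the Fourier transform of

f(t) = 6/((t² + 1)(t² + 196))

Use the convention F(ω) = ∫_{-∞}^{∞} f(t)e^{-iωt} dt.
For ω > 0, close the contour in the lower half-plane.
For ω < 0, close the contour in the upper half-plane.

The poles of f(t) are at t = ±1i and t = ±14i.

Let g(z) = f(z)e^{-iωz}; for large |z| the factor e^{-iωz} decays in the lower half-plane when ω > 0 and in the upper half-plane when ω < 0.

Case ω > 0 (lower half-plane, clockwise contour ⇒ F(ω) = -2πi·ΣRes):
  Res_{z = - i} g(z) = \frac{i e^{- \omega}}{65}
  Res_{z = - 14 i} g(z) = - \frac{i e^{- 14 \omega}}{910}
  F(ω) = -2πi·ΣRes = \frac{\pi \left(14 e^{13 \omega} - 1\right) e^{- 14 \omega}}{455}

Case ω < 0 (upper half-plane, counterclockwise contour ⇒ F(ω) = +2πi·ΣRes):
  Res_{z = i} g(z) = - \frac{i e^{\omega}}{65}
  Res_{z = 14 i} g(z) = \frac{i e^{14 \omega}}{910}
  F(ω) = 2πi·ΣRes = \frac{\pi \left(14 - e^{13 \omega}\right) e^{\omega}}{455}

Both cases combine into a single formula in |ω|:

F(ω) = \frac{\pi \left(14 e^{13 \left|{\omega}\right|} - 1\right) e^{- 14 \left|{\omega}\right|}}{455}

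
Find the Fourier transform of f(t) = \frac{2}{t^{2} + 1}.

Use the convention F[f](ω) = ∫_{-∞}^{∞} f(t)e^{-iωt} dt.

F(ω) = 2 \pi e^{- \left|{\omega}\right|}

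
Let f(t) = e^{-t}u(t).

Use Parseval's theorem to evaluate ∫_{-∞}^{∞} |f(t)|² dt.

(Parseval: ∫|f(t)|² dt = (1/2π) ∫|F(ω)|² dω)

∫|f(t)|² dt = \frac{1}{2}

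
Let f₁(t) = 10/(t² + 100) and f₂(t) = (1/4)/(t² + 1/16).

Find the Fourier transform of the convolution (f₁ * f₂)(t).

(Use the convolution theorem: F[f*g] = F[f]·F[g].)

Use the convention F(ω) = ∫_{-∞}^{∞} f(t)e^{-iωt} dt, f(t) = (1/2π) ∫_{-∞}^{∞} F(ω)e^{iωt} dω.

F[f₁*f₂](ω) = \pi^{2} e^{- \frac{41 \left|{\omega}\right|}{4}}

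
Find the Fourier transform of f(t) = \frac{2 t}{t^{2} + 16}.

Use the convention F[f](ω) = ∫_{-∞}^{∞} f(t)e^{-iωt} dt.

F(ω) = - 2 i \pi e^{- 4 \left|{\omega}\right|} \operatorname{sign}{\left(\omega \right)}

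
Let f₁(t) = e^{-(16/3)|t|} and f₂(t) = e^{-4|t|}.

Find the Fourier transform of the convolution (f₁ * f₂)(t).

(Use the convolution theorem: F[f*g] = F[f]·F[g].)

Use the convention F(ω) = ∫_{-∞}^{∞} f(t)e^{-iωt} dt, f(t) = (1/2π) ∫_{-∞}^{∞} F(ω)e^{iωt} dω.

F[f₁*f₂](ω) = \frac{768}{\left(\omega^{2} + 16\right) \left(9 \omega^{2} + 256\right)}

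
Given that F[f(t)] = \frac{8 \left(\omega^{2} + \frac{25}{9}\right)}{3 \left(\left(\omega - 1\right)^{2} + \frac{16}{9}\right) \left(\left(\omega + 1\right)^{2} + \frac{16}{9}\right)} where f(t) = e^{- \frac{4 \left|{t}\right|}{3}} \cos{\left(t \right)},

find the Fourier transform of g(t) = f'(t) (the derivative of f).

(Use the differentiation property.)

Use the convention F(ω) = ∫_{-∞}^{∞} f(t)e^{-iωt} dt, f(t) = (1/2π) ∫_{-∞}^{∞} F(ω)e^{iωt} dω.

F[g](ω) = \frac{24 i \omega \left(9 \omega^{2} + 25\right)}{81 \omega^{4} + 126 \omega^{2} + 625}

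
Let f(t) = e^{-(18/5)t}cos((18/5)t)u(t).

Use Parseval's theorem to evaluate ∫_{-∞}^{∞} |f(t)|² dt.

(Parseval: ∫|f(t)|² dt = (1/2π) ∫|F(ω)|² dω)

∫|f(t)|² dt = \frac{5}{48}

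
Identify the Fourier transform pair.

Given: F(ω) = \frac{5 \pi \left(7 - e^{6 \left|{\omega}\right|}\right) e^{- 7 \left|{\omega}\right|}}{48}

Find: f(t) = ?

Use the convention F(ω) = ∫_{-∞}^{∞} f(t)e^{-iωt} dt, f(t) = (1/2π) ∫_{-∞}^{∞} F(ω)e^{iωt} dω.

f(t) = \frac{5 t^{2}}{\left(t^{2} + 1\right) \left(t^{2} + 49\right)}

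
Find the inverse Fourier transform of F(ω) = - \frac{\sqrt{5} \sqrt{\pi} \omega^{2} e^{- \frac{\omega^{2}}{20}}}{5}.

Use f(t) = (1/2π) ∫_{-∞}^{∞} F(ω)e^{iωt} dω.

f(t) = 5 \left(20 t^{2} - 2\right) e^{- 5 t^{2}}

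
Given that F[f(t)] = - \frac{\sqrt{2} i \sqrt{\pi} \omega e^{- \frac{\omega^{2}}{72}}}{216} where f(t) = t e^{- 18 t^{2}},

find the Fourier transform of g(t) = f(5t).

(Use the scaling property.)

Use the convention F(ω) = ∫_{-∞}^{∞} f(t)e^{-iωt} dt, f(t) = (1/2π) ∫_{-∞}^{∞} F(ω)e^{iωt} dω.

F[g](ω) = - \frac{\sqrt{2} i \sqrt{\pi} \omega e^{- \frac{\omega^{2}}{1800}}}{5400}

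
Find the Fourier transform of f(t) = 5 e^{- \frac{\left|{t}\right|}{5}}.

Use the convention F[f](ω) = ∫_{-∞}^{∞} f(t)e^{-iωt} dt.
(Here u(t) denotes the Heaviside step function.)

F(ω) = \frac{50}{25 \omega^{2} + 1}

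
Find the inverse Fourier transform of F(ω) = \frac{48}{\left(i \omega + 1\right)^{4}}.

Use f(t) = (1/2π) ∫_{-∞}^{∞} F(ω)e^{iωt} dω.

f(t) = 8 t^{3} e^{- t} u\left(t\right)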